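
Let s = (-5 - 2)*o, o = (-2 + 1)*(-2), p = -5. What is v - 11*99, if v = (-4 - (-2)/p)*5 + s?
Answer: -1125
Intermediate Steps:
o = 2 (o = -1*(-2) = 2)
s = -14 (s = (-5 - 2)*2 = -7*2 = -14)
v = -36 (v = (-4 - (-2)/(-5))*5 - 14 = (-4 - (-2)*(-1)/5)*5 - 14 = (-4 - 1*⅖)*5 - 14 = (-4 - ⅖)*5 - 14 = -22/5*5 - 14 = -22 - 14 = -36)
v - 11*99 = -36 - 11*99 = -36 - 1089 = -1125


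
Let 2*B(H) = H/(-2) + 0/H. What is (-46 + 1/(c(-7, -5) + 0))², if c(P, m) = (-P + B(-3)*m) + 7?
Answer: 3541924/1681 ≈ 2107.0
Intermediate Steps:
B(H) = -H/4 (B(H) = (H/(-2) + 0/H)/2 = (H*(-½) + 0)/2 = (-H/2 + 0)/2 = (-H/2)/2 = -H/4)
c(P, m) = 7 - P + 3*m/4 (c(P, m) = (-P + (-¼*(-3))*m) + 7 = (-P + 3*m/4) + 7 = 7 - P + 3*m/4)
(-46 + 1/(c(-7, -5) + 0))² = (-46 + 1/((7 - 1*(-7) + (¾)*(-5)) + 0))² = (-46 + 1/((7 + 7 - 15/4) + 0))² = (-46 + 1/(41/4 + 0))² = (-46 + 1/(41/4))² = (-46 + 4/41)² = (-1882/41)² = 3541924/1681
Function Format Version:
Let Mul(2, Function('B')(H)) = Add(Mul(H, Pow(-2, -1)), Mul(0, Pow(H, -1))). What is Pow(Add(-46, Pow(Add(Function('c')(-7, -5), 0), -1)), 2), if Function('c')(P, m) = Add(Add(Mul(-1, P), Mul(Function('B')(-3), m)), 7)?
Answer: Rational(3541924, 1681) ≈ 2107.0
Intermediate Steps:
Function('B')(H) = Mul(Rational(-1, 4), H) (Function('B')(H) = Mul(Rational(1, 2), Add(Mul(H, Pow(-2, -1)), Mul(0, Pow(H, -1)))) = Mul(Rational(1, 2), Add(Mul(H, Rational(-1, 2)), 0)) = Mul(Rational(1, 2), Add(Mul(Rational(-1, 2), H), 0)) = Mul(Rational(1, 2), Mul(Rational(-1, 2), H)) = Mul(Rational(-1, 4), H))
Function('c')(P, m) = Add(7, Mul(-1, P), Mul(Rational(3, 4), m)) (Function('c')(P, m) = Add(Add(Mul(-1, P), Mul(Mul(Rational(-1, 4), -3), m)), 7) = Add(Add(Mul(-1, P), Mul(Rational(3, 4), m)), 7) = Add(7, Mul(-1, P), Mul(Rational(3, 4), m)))
Pow(Add(-46, Pow(Add(Function('c')(-7, -5), 0), -1)), 2) = Pow(Add(-46, Pow(Add(Add(7, Mul(-1, -7), Mul(Rational(3, 4), -5)), 0), -1)), 2) = Pow(Add(-46, Pow(Add(Add(7, 7, Rational(-15, 4)), 0), -1)), 2) = Pow(Add(-46, Pow(Add(Rational(41, 4), 0), -1)), 2) = Pow(Add(-46, Pow(Rational(41, 4), -1)), 2) = Pow(Add(-46, Rational(4, 41)), 2) = Pow(Rational(-1882, 41), 2) = Rational(3541924, 1681)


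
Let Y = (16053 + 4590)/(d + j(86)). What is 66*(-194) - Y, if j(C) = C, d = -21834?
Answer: -278440749/21748 ≈ -12803.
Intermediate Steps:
Y = -20643/21748 (Y = (16053 + 4590)/(-21834 + 86) = 20643/(-21748) = 20643*(-1/21748) = -20643/21748 ≈ -0.94919)
66*(-194) - Y = 66*(-194) - 1*(-20643/21748) = -12804 + 20643/21748 = -278440749/21748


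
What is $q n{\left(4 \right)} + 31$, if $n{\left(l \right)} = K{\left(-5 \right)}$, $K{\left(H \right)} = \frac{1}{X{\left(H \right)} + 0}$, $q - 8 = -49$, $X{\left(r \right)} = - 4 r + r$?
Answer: $\frac{424}{15} \approx 28.267$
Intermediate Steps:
$X{\left(r \right)} = - 3 r$
$q = -41$ ($q = 8 - 49 = -41$)
$K{\left(H \right)} = - \frac{1}{3 H}$ ($K{\left(H \right)} = \frac{1}{- 3 H + 0} = \frac{1}{\left(-3\right) H} = - \frac{1}{3 H}$)
$n{\left(l \right)} = \frac{1}{15}$ ($n{\left(l \right)} = - \frac{1}{3 \left(-5\right)} = \left(- \frac{1}{3}\right) \left(- \frac{1}{5}\right) = \frac{1}{15}$)
$q n{\left(4 \right)} + 31 = \left(-41\right) \frac{1}{15} + 31 = - \frac{41}{15} + 31 = \frac{424}{15}$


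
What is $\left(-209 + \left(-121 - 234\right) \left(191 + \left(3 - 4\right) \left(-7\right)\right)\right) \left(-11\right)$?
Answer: $775489$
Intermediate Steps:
$\left(-209 + \left(-121 - 234\right) \left(191 + \left(3 - 4\right) \left(-7\right)\right)\right) \left(-11\right) = \left(-209 - 355 \left(191 - -7\right)\right) \left(-11\right) = \left(-209 - 355 \left(191 + 7\right)\right) \left(-11\right) = \left(-209 - 70290\right) \left(-11\right) = \left(-70499\right) \left(-11\right) = 775489$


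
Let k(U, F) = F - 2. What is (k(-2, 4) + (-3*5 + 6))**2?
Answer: 49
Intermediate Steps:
k(U, F) = -2 + F
(k(-2, 4) + (-3*5 + 6))**2 = ((-2 + 4) + (-3*5 + 6))**2 = (2 + (-15 + 6))**2 = (2 - 9)**2 = (-7)**2 = 49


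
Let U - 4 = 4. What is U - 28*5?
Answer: -132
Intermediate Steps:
U = 8 (U = 4 + 4 = 8)
U - 28*5 = 8 - 28*5 = 8 - 140 = -132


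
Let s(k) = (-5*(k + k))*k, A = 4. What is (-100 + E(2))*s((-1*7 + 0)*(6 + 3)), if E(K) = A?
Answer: 3810240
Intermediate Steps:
E(K) = 4
s(k) = -10*k**2 (s(k) = (-10*k)*k = -10*k**2)
(-100 + E(2))*s((-1*7 + 0)*(6 + 3)) = (-100 + 4)*(-10*(6 + 3)**2*(-1*7 + 0)**2) = -(-960)*((-7 + 0)*9)**2 = -(-960)*(-7*9)**2 = -(-960)*(-63)**2 = -(-960)*3969 = -96*(-39690) = 3810240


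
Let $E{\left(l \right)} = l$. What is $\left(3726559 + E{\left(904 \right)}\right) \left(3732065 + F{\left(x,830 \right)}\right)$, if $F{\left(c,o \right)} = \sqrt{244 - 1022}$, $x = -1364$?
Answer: $13911134201095 + 3727463 i \sqrt{778} \approx 1.3911 \cdot 10^{13} + 1.0397 \cdot 10^{8} i$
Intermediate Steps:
$F{\left(c,o \right)} = i \sqrt{778}$ ($F{\left(c,o \right)} = \sqrt{-778} = i \sqrt{778}$)
$\left(3726559 + E{\left(904 \right)}\right) \left(3732065 + F{\left(x,830 \right)}\right) = \left(3726559 + 904\right) \left(3732065 + i \sqrt{778}\right) = 3727463 \left(3732065 + i \sqrt{778}\right) = 13911134201095 + 3727463 i \sqrt{778}$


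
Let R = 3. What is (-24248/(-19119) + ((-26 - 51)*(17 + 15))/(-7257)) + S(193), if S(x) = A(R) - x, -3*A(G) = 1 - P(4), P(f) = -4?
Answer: -8928752624/46248861 ≈ -193.06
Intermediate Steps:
A(G) = -5/3 (A(G) = -(1 - 1*(-4))/3 = -(1 + 4)/3 = -⅓*5 = -5/3)
S(x) = -5/3 - x
(-24248/(-19119) + ((-26 - 51)*(17 + 15))/(-7257)) + S(193) = (-24248/(-19119) + ((-26 - 51)*(17 + 15))/(-7257)) + (-5/3 - 1*193) = (-24248*(-1/19119) - 77*32*(-1/7257)) + (-5/3 - 193) = (24248/19119 - 2464*(-1/7257)) - 584/3 = (24248/19119 + 2464/7257) - 584/3 = 24786328/15416287 - 584/3 = -8928752624/46248861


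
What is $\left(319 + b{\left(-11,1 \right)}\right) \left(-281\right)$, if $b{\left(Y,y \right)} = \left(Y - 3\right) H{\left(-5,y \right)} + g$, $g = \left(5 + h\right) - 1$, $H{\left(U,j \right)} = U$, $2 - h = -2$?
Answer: $-111557$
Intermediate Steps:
$h = 4$ ($h = 2 - -2 = 2 + 2 = 4$)
$g = 8$ ($g = \left(5 + 4\right) - 1 = 9 - 1 = 8$)
$b{\left(Y,y \right)} = 23 - 5 Y$ ($b{\left(Y,y \right)} = \left(Y - 3\right) \left(-5\right) + 8 = \left(-3 + Y\right) \left(-5\right) + 8 = \left(15 - 5 Y\right) + 8 = 23 - 5 Y$)
$\left(319 + b{\left(-11,1 \right)}\right) \left(-281\right) = \left(319 + \left(23 - -55\right)\right) \left(-281\right) = \left(319 + \left(23 + 55\right)\right) \left(-281\right) = \left(319 + 78\right) \left(-281\right) = 397 \left(-281\right) = -111557$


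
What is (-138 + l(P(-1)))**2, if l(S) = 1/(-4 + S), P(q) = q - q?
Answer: 305809/16 ≈ 19113.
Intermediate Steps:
P(q) = 0
(-138 + l(P(-1)))**2 = (-138 + 1/(-4 + 0))**2 = (-138 + 1/(-4))**2 = (-138 - 1/4)**2 = (-553/4)**2 = 305809/16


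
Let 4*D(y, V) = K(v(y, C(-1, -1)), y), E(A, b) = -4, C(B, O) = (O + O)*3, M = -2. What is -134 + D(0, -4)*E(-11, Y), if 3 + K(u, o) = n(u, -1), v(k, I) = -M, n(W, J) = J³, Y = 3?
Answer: -130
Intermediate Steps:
C(B, O) = 6*O (C(B, O) = (2*O)*3 = 6*O)
v(k, I) = 2 (v(k, I) = -1*(-2) = 2)
K(u, o) = -4 (K(u, o) = -3 + (-1)³ = -3 - 1 = -4)
D(y, V) = -1 (D(y, V) = (¼)*(-4) = -1)
-134 + D(0, -4)*E(-11, Y) = -134 - 1*(-4) = -134 + 4 = -130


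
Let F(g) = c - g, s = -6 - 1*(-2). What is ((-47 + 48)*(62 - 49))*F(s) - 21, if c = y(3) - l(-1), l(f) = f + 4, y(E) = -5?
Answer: -73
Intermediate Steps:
l(f) = 4 + f
s = -4 (s = -6 + 2 = -4)
c = -8 (c = -5 - (4 - 1) = -5 - 1*3 = -5 - 3 = -8)
F(g) = -8 - g
((-47 + 48)*(62 - 49))*F(s) - 21 = ((-47 + 48)*(62 - 49))*(-8 - 1*(-4)) - 21 = (1*13)*(-8 + 4) - 21 = 13*(-4) - 21 = -52 - 21 = -73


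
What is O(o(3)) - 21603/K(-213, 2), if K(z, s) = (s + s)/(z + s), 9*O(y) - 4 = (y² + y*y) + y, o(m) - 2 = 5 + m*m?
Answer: 41026225/36 ≈ 1.1396e+6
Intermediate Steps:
o(m) = 7 + m² (o(m) = 2 + (5 + m*m) = 2 + (5 + m²) = 7 + m²)
O(y) = 4/9 + y/9 + 2*y²/9 (O(y) = 4/9 + ((y² + y*y) + y)/9 = 4/9 + ((y² + y²) + y)/9 = 4/9 + (2*y² + y)/9 = 4/9 + (y + 2*y²)/9 = 4/9 + (y/9 + 2*y²/9) = 4/9 + y/9 + 2*y²/9)
K(z, s) = 2*s/(s + z) (K(z, s) = (2*s)/(s + z) = 2*s/(s + z))
O(o(3)) - 21603/K(-213, 2) = (4/9 + (7 + 3²)/9 + 2*(7 + 3²)²/9) - 21603/(2*2/(2 - 213)) = (4/9 + (7 + 9)/9 + 2*(7 + 9)²/9) - 21603/(2*2/(-211)) = (4/9 + (⅑)*16 + (2/9)*16²) - 21603/(2*2*(-1/211)) = (4/9 + 16/9 + (2/9)*256) - 21603/(-4/211) = (4/9 + 16/9 + 512/9) - 21603*(-211)/4 = 532/9 - 1*(-4558233/4) = 532/9 + 4558233/4 = 41026225/36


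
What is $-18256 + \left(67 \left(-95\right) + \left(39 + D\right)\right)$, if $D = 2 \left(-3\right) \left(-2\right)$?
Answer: $-24570$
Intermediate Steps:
$D = 12$ ($D = \left(-6\right) \left(-2\right) = 12$)
$-18256 + \left(67 \left(-95\right) + \left(39 + D\right)\right) = -18256 + \left(67 \left(-95\right) + \left(39 + 12\right)\right) = -18256 + \left(-6365 + 51\right) = -18256 - 6314 = -24570$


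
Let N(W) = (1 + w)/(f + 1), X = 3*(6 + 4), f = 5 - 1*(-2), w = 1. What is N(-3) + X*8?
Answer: 961/4 ≈ 240.25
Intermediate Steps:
f = 7 (f = 5 + 2 = 7)
X = 30 (X = 3*10 = 30)
N(W) = ¼ (N(W) = (1 + 1)/(7 + 1) = 2/8 = 2*(⅛) = ¼)
N(-3) + X*8 = ¼ + 30*8 = ¼ + 240 = 961/4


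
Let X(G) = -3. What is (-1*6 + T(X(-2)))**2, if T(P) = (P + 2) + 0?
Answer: 49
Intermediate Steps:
T(P) = 2 + P (T(P) = (2 + P) + 0 = 2 + P)
(-1*6 + T(X(-2)))**2 = (-1*6 + (2 - 3))**2 = (-6 - 1)**2 = (-7)**2 = 49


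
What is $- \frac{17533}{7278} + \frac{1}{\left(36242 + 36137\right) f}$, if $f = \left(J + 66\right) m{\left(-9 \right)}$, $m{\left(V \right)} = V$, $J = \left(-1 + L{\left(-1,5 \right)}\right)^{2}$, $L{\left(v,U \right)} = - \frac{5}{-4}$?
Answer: $- \frac{4024065652013}{1670401501902} \approx -2.409$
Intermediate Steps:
$L{\left(v,U \right)} = \frac{5}{4}$ ($L{\left(v,U \right)} = \left(-5\right) \left(- \frac{1}{4}\right) = \frac{5}{4}$)
$J = \frac{1}{16}$ ($J = \left(-1 + \frac{5}{4}\right)^{2} = \left(\frac{1}{4}\right)^{2} = \frac{1}{16} \approx 0.0625$)
$f = - \frac{9513}{16}$ ($f = \left(\frac{1}{16} + 66\right) \left(-9\right) = \frac{1057}{16} \left(-9\right) = - \frac{9513}{16} \approx -594.56$)
$- \frac{17533}{7278} + \frac{1}{\left(36242 + 36137\right) f} = - \frac{17533}{7278} + \frac{1}{\left(36242 + 36137\right) \left(- \frac{9513}{16}\right)} = \left(-17533\right) \frac{1}{7278} + \frac{1}{72379} \left(- \frac{16}{9513}\right) = - \frac{17533}{7278} + \frac{1}{72379} \left(- \frac{16}{9513}\right) = - \frac{17533}{7278} - \frac{16}{688541427} = - \frac{4024065652013}{1670401501902}$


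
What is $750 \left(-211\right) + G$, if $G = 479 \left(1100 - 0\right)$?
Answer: $368650$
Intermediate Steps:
$G = 526900$ ($G = 479 \left(1100 + \left(-3 + 3\right)\right) = 479 \left(1100 + 0\right) = 479 \cdot 1100 = 526900$)
$750 \left(-211\right) + G = 750 \left(-211\right) + 526900 = -158250 + 526900 = 368650$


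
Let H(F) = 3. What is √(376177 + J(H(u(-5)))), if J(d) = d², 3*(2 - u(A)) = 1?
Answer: √376186 ≈ 613.34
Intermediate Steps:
u(A) = 5/3 (u(A) = 2 - ⅓*1 = 2 - ⅓ = 5/3)
√(376177 + J(H(u(-5)))) = √(376177 + 3²) = √(376177 + 9) = √376186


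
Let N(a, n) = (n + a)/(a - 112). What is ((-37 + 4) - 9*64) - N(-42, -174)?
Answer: -47001/77 ≈ -610.40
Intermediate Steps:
N(a, n) = (a + n)/(-112 + a)
((-37 + 4) - 9*64) - N(-42, -174) = ((-37 + 4) - 9*64) - (-42 - 174)/(-112 - 42) = (-33 - 576) - (-216)/(-154) = -609 - (-1)*(-216)/154 = -609 - 1*108/77 = -609 - 108/77 = -47001/77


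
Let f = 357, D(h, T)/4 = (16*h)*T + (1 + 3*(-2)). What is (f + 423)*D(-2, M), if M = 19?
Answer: -1912560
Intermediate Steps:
D(h, T) = -20 + 64*T*h (D(h, T) = 4*((16*h)*T + (1 + 3*(-2))) = 4*(16*T*h + (1 - 6)) = 4*(16*T*h - 5) = 4*(-5 + 16*T*h) = -20 + 64*T*h)
(f + 423)*D(-2, M) = (357 + 423)*(-20 + 64*19*(-2)) = 780*(-20 - 2432) = 780*(-2452) = -1912560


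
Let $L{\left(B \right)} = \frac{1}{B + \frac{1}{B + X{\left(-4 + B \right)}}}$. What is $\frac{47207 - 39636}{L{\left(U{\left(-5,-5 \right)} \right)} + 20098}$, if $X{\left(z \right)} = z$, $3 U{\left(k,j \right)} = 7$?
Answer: $\frac{174133}{462260} \approx 0.3767$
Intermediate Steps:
$U{\left(k,j \right)} = \frac{7}{3}$ ($U{\left(k,j \right)} = \frac{1}{3} \cdot 7 = \frac{7}{3}$)
$L{\left(B \right)} = \frac{1}{B + \frac{1}{-4 + 2 B}}$ ($L{\left(B \right)} = \frac{1}{B + \frac{1}{B + \left(-4 + B\right)}} = \frac{1}{B + \frac{1}{-4 + 2 B}}$)
$\frac{47207 - 39636}{L{\left(U{\left(-5,-5 \right)} \right)} + 20098} = \frac{47207 - 39636}{\frac{2 \left(-2 + \frac{7}{3}\right)}{1 + \left(\frac{7}{3}\right)^{2} + \frac{7 \left(-4 + \frac{7}{3}\right)}{3}} + 20098} = \frac{7571}{2 \frac{1}{1 + \frac{49}{9} + \frac{7}{3} \left(- \frac{5}{3}\right)} \frac{1}{3} + 20098} = \frac{7571}{2 \frac{1}{1 + \frac{49}{9} - \frac{35}{9}} \cdot \frac{1}{3} + 20098} = \frac{7571}{2 \frac{1}{\frac{23}{9}} \cdot \frac{1}{3} + 20098} = \frac{7571}{2 \cdot \frac{9}{23} \cdot \frac{1}{3} + 20098} = \frac{7571}{\frac{6}{23} + 20098} = \frac{7571}{\frac{462260}{23}} = 7571 \cdot \frac{23}{462260} = \frac{174133}{462260}$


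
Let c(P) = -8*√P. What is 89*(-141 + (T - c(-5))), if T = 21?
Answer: -10680 + 712*I*√5 ≈ -10680.0 + 1592.1*I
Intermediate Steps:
89*(-141 + (T - c(-5))) = 89*(-141 + (21 - (-8)*√(-5))) = 89*(-141 + (21 - (-8)*I*√5)) = 89*(-141 + (21 + 8*I*√5)) = 89*(-120 + 8*I*√5) = -10680 + 712*I*√5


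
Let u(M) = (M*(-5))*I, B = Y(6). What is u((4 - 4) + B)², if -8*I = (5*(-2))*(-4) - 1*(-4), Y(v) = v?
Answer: 27225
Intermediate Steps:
B = 6
I = -11/2 (I = -((5*(-2))*(-4) - 1*(-4))/8 = -(-10*(-4) + 4)/8 = -(40 + 4)/8 = -⅛*44 = -11/2 ≈ -5.5000)
u(M) = 55*M/2 (u(M) = (M*(-5))*(-11/2) = -5*M*(-11/2) = 55*M/2)
u((4 - 4) + B)² = (55*((4 - 4) + 6)/2)² = (55*(0 + 6)/2)² = ((55/2)*6)² = 165² = 27225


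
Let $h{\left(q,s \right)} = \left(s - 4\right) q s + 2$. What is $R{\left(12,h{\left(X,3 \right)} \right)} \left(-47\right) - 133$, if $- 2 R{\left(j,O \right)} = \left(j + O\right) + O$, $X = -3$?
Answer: $666$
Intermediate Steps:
$h{\left(q,s \right)} = 2 + q s \left(-4 + s\right)$ ($h{\left(q,s \right)} = \left(-4 + s\right) q s + 2 = q \left(-4 + s\right) s + 2 = q s \left(-4 + s\right) + 2 = 2 + q s \left(-4 + s\right)$)
$R{\left(j,O \right)} = - O - \frac{j}{2}$ ($R{\left(j,O \right)} = - \frac{\left(j + O\right) + O}{2} = - \frac{\left(O + j\right) + O}{2} = - \frac{j + 2 O}{2} = - O - \frac{j}{2}$)
$R{\left(12,h{\left(X,3 \right)} \right)} \left(-47\right) - 133 = \left(- (2 - 3 \cdot 3^{2} - \left(-12\right) 3) - 6\right) \left(-47\right) - 133 = \left(- (2 - 27 + 36) - 6\right) \left(-47\right) - 133 = \left(\left(-1\right) 11 - 6\right) \left(-47\right) - 133 = \left(-11 - 6\right) \left(-47\right) - 133 = \left(-17\right) \left(-47\right) - 133 = 799 - 133 = 666$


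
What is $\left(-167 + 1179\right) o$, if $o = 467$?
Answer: $472604$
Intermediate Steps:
$\left(-167 + 1179\right) o = \left(-167 + 1179\right) 467 = 1012 \cdot 467 = 472604$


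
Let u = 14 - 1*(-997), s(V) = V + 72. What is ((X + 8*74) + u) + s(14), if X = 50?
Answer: 1739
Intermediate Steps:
s(V) = 72 + V
u = 1011 (u = 14 + 997 = 1011)
((X + 8*74) + u) + s(14) = ((50 + 8*74) + 1011) + (72 + 14) = ((50 + 592) + 1011) + 86 = (642 + 1011) + 86 = 1653 + 86 = 1739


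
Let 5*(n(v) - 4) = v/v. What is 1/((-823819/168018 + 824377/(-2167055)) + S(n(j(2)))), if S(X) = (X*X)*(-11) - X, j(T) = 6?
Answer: -44402956950/9037048436723 ≈ -0.0049134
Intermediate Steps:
n(v) = 21/5 (n(v) = 4 + (v/v)/5 = 4 + (⅕)*1 = 4 + ⅕ = 21/5)
S(X) = -X - 11*X² (S(X) = X²*(-11) - X = -11*X² - X = -X - 11*X²)
1/((-823819/168018 + 824377/(-2167055)) + S(n(j(2)))) = 1/((-823819/168018 + 824377/(-2167055)) - 1*21/5*(1 + 11*(21/5))) = 1/((-823819*1/168018 + 824377*(-1/2167055)) - 1*21/5*(1 + 231/5)) = 1/((-823819/168018 - 824377/2167055) - 1*21/5*236/5) = 1/(-46921250191/8880591390 - 4956/25) = 1/(-9037048436723/44402956950) = -44402956950/9037048436723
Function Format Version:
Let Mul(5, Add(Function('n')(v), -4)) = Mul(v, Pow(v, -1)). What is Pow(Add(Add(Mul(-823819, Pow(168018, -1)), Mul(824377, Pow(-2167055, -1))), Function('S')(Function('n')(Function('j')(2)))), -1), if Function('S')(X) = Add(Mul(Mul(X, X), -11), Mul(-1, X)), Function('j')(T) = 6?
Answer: Rational(-44402956950, 9037048436723) ≈ -0.0049134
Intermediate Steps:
Function('n')(v) = Rational(21, 5) (Function('n')(v) = Add(4, Mul(Rational(1, 5), Mul(v, Pow(v, -1)))) = Add(4, Mul(Rational(1, 5), 1)) = Add(4, Rational(1, 5)) = Rational(21, 5))
Function('S')(X) = Add(Mul(-1, X), Mul(-11, Pow(X, 2))) (Function('S')(X) = Add(Mul(Pow(X, 2), -11), Mul(-1, X)) = Add(Mul(-11, Pow(X, 2)), Mul(-1, X)) = Add(Mul(-1, X), Mul(-11, Pow(X, 2))))
Pow(Add(Add(Mul(-823819, Pow(168018, -1)), Mul(824377, Pow(-2167055, -1))), Function('S')(Function('n')(Function('j')(2)))), -1) = Pow(Add(Add(Mul(-823819, Pow(168018, -1)), Mul(824377, Pow(-2167055, -1))), Mul(-1, Rational(21, 5), Add(1, Mul(11, Rational(21, 5))))), -1) = Pow(Add(Add(Mul(-823819, Rational(1, 168018)), Mul(824377, Rational(-1, 2167055))), Mul(-1, Rational(21, 5), Add(1, Rational(231, 5)))), -1) = Pow(Add(Add(Rational(-823819, 168018), Rational(-824377, 2167055)), Mul(-1, Rational(21, 5), Rational(236, 5))), -1) = Pow(Add(Rational(-46921250191, 8880591390), Rational(-4956, 25)), -1) = Pow(Rational(-9037048436723, 44402956950), -1) = Rational(-44402956950, 9037048436723)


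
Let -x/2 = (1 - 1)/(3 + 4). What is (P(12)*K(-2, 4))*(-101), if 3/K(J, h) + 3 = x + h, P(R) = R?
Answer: -3636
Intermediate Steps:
x = 0 (x = -2*(1 - 1)/(3 + 4) = -0/7 = -2*0 = 0)
K(J, h) = 3/(-3 + h) (K(J, h) = 3/(-3 + (0 + h)) = 3/(-3 + h))
(P(12)*K(-2, 4))*(-101) = (12*(3/(-3 + 4)))*(-101) = (12*(3/1))*(-101) = (12*(3*1))*(-101) = (12*3)*(-101) = 36*(-101) = -3636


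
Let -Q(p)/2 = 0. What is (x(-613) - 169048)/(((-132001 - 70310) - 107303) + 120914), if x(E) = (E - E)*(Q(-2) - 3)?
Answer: 2486/2775 ≈ 0.89586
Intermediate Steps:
Q(p) = 0 (Q(p) = -2*0 = 0)
x(E) = 0 (x(E) = (E - E)*(0 - 3) = 0*(-3) = 0)
(x(-613) - 169048)/(((-132001 - 70310) - 107303) + 120914) = (0 - 169048)/(((-132001 - 70310) - 107303) + 120914) = -169048/((-202311 - 107303) + 120914) = -169048/(-309614 + 120914) = -169048/(-188700) = -169048*(-1/188700) = 2486/2775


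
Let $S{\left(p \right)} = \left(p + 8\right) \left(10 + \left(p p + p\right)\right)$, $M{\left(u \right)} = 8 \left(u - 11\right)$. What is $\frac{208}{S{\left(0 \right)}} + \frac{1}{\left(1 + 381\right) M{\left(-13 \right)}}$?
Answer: $\frac{953467}{366720} \approx 2.6$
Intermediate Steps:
$M{\left(u \right)} = -88 + 8 u$ ($M{\left(u \right)} = 8 \left(-11 + u\right) = -88 + 8 u$)
$S{\left(p \right)} = \left(8 + p\right) \left(10 + p + p^{2}\right)$ ($S{\left(p \right)} = \left(8 + p\right) \left(10 + \left(p^{2} + p\right)\right) = \left(8 + p\right) \left(10 + \left(p + p^{2}\right)\right) = \left(8 + p\right) \left(10 + p + p^{2}\right)$)
$\frac{208}{S{\left(0 \right)}} + \frac{1}{\left(1 + 381\right) M{\left(-13 \right)}} = \frac{208}{80 + 0^{3} + 9 \cdot 0^{2} + 18 \cdot 0} + \frac{1}{\left(1 + 381\right) \left(-88 + 8 \left(-13\right)\right)} = \frac{208}{80 + 0 + 9 \cdot 0 + 0} + \frac{1}{382 \left(-88 - 104\right)} = \frac{208}{80 + 0 + 0 + 0} + \frac{1}{382 \left(-192\right)} = \frac{208}{80} + \frac{1}{382} \left(- \frac{1}{192}\right) = 208 \cdot \frac{1}{80} - \frac{1}{73344} = \frac{13}{5} - \frac{1}{73344} = \frac{953467}{366720}$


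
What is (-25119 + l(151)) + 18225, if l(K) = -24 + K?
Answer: -6767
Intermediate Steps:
(-25119 + l(151)) + 18225 = (-25119 + (-24 + 151)) + 18225 = (-25119 + 127) + 18225 = -24992 + 18225 = -6767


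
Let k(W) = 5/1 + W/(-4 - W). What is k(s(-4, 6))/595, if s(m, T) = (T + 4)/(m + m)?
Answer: 12/1309 ≈ 0.0091673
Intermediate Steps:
s(m, T) = (4 + T)/(2*m) (s(m, T) = (4 + T)/((2*m)) = (4 + T)*(1/(2*m)) = (4 + T)/(2*m))
k(W) = 5 + W/(-4 - W) (k(W) = 5*1 + W/(-4 - W) = 5 + W/(-4 - W))
k(s(-4, 6))/595 = (4*(5 + (½)*(4 + 6)/(-4))/(4 + (½)*(4 + 6)/(-4)))/595 = (4*(5 + (½)*(-¼)*10)/(4 + (½)*(-¼)*10))*(1/595) = (4*(5 - 5/4)/(4 - 5/4))*(1/595) = (4*(15/4)/(11/4))*(1/595) = (4*(4/11)*(15/4))*(1/595) = (60/11)*(1/595) = 12/1309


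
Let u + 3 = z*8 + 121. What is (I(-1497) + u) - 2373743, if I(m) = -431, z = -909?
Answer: -2381328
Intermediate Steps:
u = -7154 (u = -3 + (-909*8 + 121) = -3 + (-7272 + 121) = -3 - 7151 = -7154)
(I(-1497) + u) - 2373743 = (-431 - 7154) - 2373743 = -7585 - 2373743 = -2381328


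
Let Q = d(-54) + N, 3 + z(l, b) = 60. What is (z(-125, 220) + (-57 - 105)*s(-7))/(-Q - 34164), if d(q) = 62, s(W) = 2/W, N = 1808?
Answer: -723/252238 ≈ -0.0028663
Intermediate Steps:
z(l, b) = 57 (z(l, b) = -3 + 60 = 57)
Q = 1870 (Q = 62 + 1808 = 1870)
(z(-125, 220) + (-57 - 105)*s(-7))/(-Q - 34164) = (57 + (-57 - 105)*(2/(-7)))/(-1*1870 - 34164) = (57 - 324*(-1)/7)/(-1870 - 34164) = (57 - 162*(-2/7))/(-36034) = (57 + 324/7)*(-1/36034) = (723/7)*(-1/36034) = -723/252238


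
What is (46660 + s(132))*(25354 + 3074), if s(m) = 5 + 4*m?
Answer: 1341602604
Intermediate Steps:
(46660 + s(132))*(25354 + 3074) = (46660 + (5 + 4*132))*(25354 + 3074) = (46660 + (5 + 528))*28428 = (46660 + 533)*28428 = 47193*28428 = 1341602604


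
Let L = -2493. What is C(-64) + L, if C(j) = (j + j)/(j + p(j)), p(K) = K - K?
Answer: -2491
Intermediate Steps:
p(K) = 0
C(j) = 2 (C(j) = (j + j)/(j + 0) = (2*j)/j = 2)
C(-64) + L = 2 - 2493 = -2491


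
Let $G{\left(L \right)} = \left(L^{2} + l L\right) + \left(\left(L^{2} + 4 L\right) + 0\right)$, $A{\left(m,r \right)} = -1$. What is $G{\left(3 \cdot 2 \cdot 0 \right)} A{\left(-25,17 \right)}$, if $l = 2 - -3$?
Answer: $0$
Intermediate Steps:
$l = 5$ ($l = 2 + 3 = 5$)
$G{\left(L \right)} = 2 L^{2} + 9 L$ ($G{\left(L \right)} = \left(L^{2} + 5 L\right) + \left(\left(L^{2} + 4 L\right) + 0\right) = \left(L^{2} + 5 L\right) + \left(L^{2} + 4 L\right) = 2 L^{2} + 9 L$)
$G{\left(3 \cdot 2 \cdot 0 \right)} A{\left(-25,17 \right)} = 3 \cdot 2 \cdot 0 \left(9 + 2 \cdot 3 \cdot 2 \cdot 0\right) \left(-1\right) = 6 \cdot 0 \left(9 + 2 \cdot 6 \cdot 0\right) \left(-1\right) = 0 \left(9 + 2 \cdot 0\right) \left(-1\right) = 0 \left(9 + 0\right) \left(-1\right) = 0 \cdot 9 \left(-1\right) = 0 \left(-1\right) = 0$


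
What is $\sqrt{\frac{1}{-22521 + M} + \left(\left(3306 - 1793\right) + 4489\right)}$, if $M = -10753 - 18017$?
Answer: $\frac{\sqrt{1754429063119}}{17097} \approx 77.473$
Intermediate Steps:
$M = -28770$ ($M = -10753 - 18017 = -28770$)
$\sqrt{\frac{1}{-22521 + M} + \left(\left(3306 - 1793\right) + 4489\right)} = \sqrt{\frac{1}{-22521 - 28770} + \left(\left(3306 - 1793\right) + 4489\right)} = \sqrt{\frac{1}{-51291} + \left(1513 + 4489\right)} = \sqrt{- \frac{1}{51291} + 6002} = \sqrt{\frac{307848581}{51291}} = \frac{\sqrt{1754429063119}}{17097}$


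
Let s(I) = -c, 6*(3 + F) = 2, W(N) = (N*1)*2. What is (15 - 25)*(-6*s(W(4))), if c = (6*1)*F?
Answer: 960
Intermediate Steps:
W(N) = 2*N (W(N) = N*2 = 2*N)
F = -8/3 (F = -3 + (⅙)*2 = -3 + ⅓ = -8/3 ≈ -2.6667)
c = -16 (c = (6*1)*(-8/3) = 6*(-8/3) = -16)
s(I) = 16 (s(I) = -1*(-16) = 16)
(15 - 25)*(-6*s(W(4))) = (15 - 25)*(-6*16) = -10*(-96) = 960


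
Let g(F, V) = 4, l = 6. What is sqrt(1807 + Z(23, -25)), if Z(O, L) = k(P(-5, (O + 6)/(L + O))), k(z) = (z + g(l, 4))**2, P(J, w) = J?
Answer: 4*sqrt(113) ≈ 42.521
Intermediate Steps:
k(z) = (4 + z)**2 (k(z) = (z + 4)**2 = (4 + z)**2)
Z(O, L) = 1 (Z(O, L) = (4 - 5)**2 = (-1)**2 = 1)
sqrt(1807 + Z(23, -25)) = sqrt(1807 + 1) = sqrt(1808) = 4*sqrt(113)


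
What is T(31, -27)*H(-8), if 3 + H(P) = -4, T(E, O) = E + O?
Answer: -28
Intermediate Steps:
H(P) = -7 (H(P) = -3 - 4 = -7)
T(31, -27)*H(-8) = (31 - 27)*(-7) = 4*(-7) = -28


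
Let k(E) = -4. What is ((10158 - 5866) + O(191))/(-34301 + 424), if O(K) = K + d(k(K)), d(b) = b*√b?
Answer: -4483/33877 + 8*I/33877 ≈ -0.13233 + 0.00023615*I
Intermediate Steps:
d(b) = b^(3/2)
O(K) = K - 8*I (O(K) = K + (-4)^(3/2) = K - 8*I)
((10158 - 5866) + O(191))/(-34301 + 424) = ((10158 - 5866) + (191 - 8*I))/(-34301 + 424) = (4292 + (191 - 8*I))/(-33877) = (4483 - 8*I)*(-1/33877) = -4483/33877 + 8*I/33877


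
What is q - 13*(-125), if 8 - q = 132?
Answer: 1501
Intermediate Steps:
q = -124 (q = 8 - 1*132 = 8 - 132 = -124)
q - 13*(-125) = -124 - 13*(-125) = -124 + 1625 = 1501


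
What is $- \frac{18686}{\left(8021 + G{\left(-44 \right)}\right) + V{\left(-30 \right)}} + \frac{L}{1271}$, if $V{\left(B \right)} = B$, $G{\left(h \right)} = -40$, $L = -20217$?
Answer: $- \frac{184495273}{10105721} \approx -18.257$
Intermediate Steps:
$- \frac{18686}{\left(8021 + G{\left(-44 \right)}\right) + V{\left(-30 \right)}} + \frac{L}{1271} = - \frac{18686}{\left(8021 - 40\right) - 30} - \frac{20217}{1271} = - \frac{18686}{7981 - 30} - \frac{20217}{1271} = - \frac{18686}{7951} - \frac{20217}{1271} = - \frac{184495273}{10105721}$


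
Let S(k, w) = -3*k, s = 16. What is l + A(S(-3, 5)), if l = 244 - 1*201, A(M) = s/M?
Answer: 403/9 ≈ 44.778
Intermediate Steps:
A(M) = 16/M
l = 43 (l = 244 - 201 = 43)
l + A(S(-3, 5)) = 43 + 16/((-3*(-3))) = 43 + 16/9 = 403/9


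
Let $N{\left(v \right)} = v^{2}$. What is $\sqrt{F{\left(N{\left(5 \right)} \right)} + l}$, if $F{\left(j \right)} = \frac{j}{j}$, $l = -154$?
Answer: $3 i \sqrt{17} \approx 12.369 i$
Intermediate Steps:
$F{\left(j \right)} = 1$
$\sqrt{F{\left(N{\left(5 \right)} \right)} + l} = \sqrt{1 - 154} = \sqrt{-153} = 3 i \sqrt{17}$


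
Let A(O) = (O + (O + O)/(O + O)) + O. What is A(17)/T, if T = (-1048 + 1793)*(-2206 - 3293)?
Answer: -7/819351 ≈ -8.5433e-6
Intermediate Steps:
A(O) = 1 + 2*O (A(O) = (O + (2*O)/((2*O))) + O = (O + (2*O)*(1/(2*O))) + O = (O + 1) + O = (1 + O) + O = 1 + 2*O)
T = -4096755 (T = 745*(-5499) = -4096755)
A(17)/T = (1 + 2*17)/(-4096755) = (1 + 34)*(-1/4096755) = 35*(-1/4096755) = -7/819351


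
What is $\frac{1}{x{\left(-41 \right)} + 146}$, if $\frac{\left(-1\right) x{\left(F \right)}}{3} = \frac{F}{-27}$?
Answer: $\frac{9}{1273} \approx 0.0070699$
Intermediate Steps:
$x{\left(F \right)} = \frac{F}{9}$ ($x{\left(F \right)} = - 3 \frac{F}{-27} = - 3 F \left(- \frac{1}{27}\right) = - 3 \left(- \frac{F}{27}\right) = \frac{F}{9}$)
$\frac{1}{x{\left(-41 \right)} + 146} = \frac{1}{\frac{1}{9} \left(-41\right) + 146} = \frac{1}{- \frac{41}{9} + 146} = \frac{1}{\frac{1273}{9}} = \frac{9}{1273}$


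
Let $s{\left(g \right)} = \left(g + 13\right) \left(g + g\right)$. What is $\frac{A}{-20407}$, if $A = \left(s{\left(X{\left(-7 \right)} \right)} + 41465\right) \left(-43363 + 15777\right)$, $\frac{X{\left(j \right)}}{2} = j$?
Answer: $\frac{1144625898}{20407} \approx 56090.0$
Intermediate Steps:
$X{\left(j \right)} = 2 j$
$s{\left(g \right)} = 2 g \left(13 + g\right)$ ($s{\left(g \right)} = \left(13 + g\right) 2 g = 2 g \left(13 + g\right)$)
$A = -1144625898$ ($A = \left(2 \cdot 2 \left(-7\right) \left(13 + 2 \left(-7\right)\right) + 41465\right) \left(-43363 + 15777\right) = \left(2 \left(-14\right) \left(13 - 14\right) + 41465\right) \left(-27586\right) = \left(2 \left(-14\right) \left(-1\right) + 41465\right) \left(-27586\right) = \left(28 + 41465\right) \left(-27586\right) = 41493 \left(-27586\right) = -1144625898$)
$\frac{A}{-20407} = - \frac{1144625898}{-20407} = \left(-1144625898\right) \left(- \frac{1}{20407}\right) = \frac{1144625898}{20407}$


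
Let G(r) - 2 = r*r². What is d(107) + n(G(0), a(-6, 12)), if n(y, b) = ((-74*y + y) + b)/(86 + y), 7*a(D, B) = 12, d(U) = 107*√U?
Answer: -505/308 + 107*√107 ≈ 1105.2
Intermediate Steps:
a(D, B) = 12/7 (a(D, B) = (⅐)*12 = 12/7)
G(r) = 2 + r³ (G(r) = 2 + r*r² = 2 + r³)
n(y, b) = (b - 73*y)/(86 + y) (n(y, b) = (-73*y + b)/(86 + y) = (b - 73*y)/(86 + y))
d(107) + n(G(0), a(-6, 12)) = 107*√107 + (12/7 - 73*(2 + 0³))/(86 + (2 + 0³)) = 107*√107 + (12/7 - 73*(2 + 0))/(86 + (2 + 0)) = 107*√107 + (12/7 - 73*2)/(86 + 2) = 107*√107 + (12/7 - 146)/88 = 107*√107 + (1/88)*(-1010/7) = 107*√107 - 505/308 = -505/308 + 107*√107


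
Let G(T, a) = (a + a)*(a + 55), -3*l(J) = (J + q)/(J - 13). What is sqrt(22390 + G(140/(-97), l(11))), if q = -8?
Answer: 11*sqrt(742)/2 ≈ 149.82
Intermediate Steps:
l(J) = -(-8 + J)/(3*(-13 + J)) (l(J) = -(J - 8)/(3*(J - 13)) = -(-8 + J)/(3*(-13 + J)))
G(T, a) = 2*a*(55 + a) (G(T, a) = (2*a)*(55 + a) = 2*a*(55 + a))
sqrt(22390 + G(140/(-97), l(11))) = sqrt(22390 + 2*((8 - 1*11)/(3*(-13 + 11)))*(55 + (8 - 1*11)/(3*(-13 + 11)))) = sqrt(22390 + 2*((1/3)*(8 - 11)/(-2))*(55 + (1/3)*(8 - 11)/(-2))) = sqrt(22390 + 2*((1/3)*(-1/2)*(-3))*(55 + (1/3)*(-1/2)*(-3))) = sqrt(22390 + 2*(1/2)*(55 + 1/2)) = sqrt(22390 + 2*(1/2)*(111/2)) = sqrt(22390 + 111/2) = sqrt(44891/2) = 11*sqrt(742)/2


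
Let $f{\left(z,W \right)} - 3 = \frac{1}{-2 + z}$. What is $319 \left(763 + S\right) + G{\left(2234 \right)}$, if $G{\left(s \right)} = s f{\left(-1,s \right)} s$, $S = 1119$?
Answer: $\frac{41727122}{3} \approx 1.3909 \cdot 10^{7}$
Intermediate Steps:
$f{\left(z,W \right)} = 3 + \frac{1}{-2 + z}$
$G{\left(s \right)} = \frac{8 s^{2}}{3}$ ($G{\left(s \right)} = s \frac{-5 + 3 \left(-1\right)}{-2 - 1} s = s \frac{-5 - 3}{-3} s = s \left(\left(- \frac{1}{3}\right) \left(-8\right)\right) s = s \frac{8}{3} s = \frac{8 s}{3} s = \frac{8 s^{2}}{3}$)
$319 \left(763 + S\right) + G{\left(2234 \right)} = 319 \left(763 + 1119\right) + \frac{8 \cdot 2234^{2}}{3} = 319 \cdot 1882 + \frac{8}{3} \cdot 4990756 = 600358 + \frac{39926048}{3} = \frac{41727122}{3}$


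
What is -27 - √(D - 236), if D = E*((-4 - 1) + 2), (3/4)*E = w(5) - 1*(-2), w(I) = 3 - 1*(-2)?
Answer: -27 - 2*I*√66 ≈ -27.0 - 16.248*I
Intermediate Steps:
w(I) = 5 (w(I) = 3 + 2 = 5)
E = 28/3 (E = 4*(5 - 1*(-2))/3 = 4*(5 + 2)/3 = (4/3)*7 = 28/3 ≈ 9.3333)
D = -28 (D = 28*((-4 - 1) + 2)/3 = 28*(-5 + 2)/3 = (28/3)*(-3) = -28)
-27 - √(D - 236) = -27 - √(-28 - 236) = -27 - √(-264) = -27 - 2*I*√66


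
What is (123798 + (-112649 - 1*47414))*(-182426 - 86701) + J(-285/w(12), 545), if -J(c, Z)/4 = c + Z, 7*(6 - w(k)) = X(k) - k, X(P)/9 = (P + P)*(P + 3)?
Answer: 5182500778895/531 ≈ 9.7599e+9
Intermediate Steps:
X(P) = 18*P*(3 + P) (X(P) = 9*((P + P)*(P + 3)) = 9*((2*P)*(3 + P)) = 9*(2*P*(3 + P)) = 18*P*(3 + P))
w(k) = 6 + k/7 - 18*k*(3 + k)/7 (w(k) = 6 - (18*k*(3 + k) - k)/7 = 6 - (-k + 18*k*(3 + k))/7 = 6 + (k/7 - 18*k*(3 + k)/7) = 6 + k/7 - 18*k*(3 + k)/7)
J(c, Z) = -4*Z - 4*c (J(c, Z) = -4*(c + Z) = -4*(Z + c) = -4*Z - 4*c)
(123798 + (-112649 - 1*47414))*(-182426 - 86701) + J(-285/w(12), 545) = (123798 + (-112649 - 1*47414))*(-182426 - 86701) + (-4*545 - (-1140)/(6 + (1/7)*12 - 18/7*12*(3 + 12))) = (123798 + (-112649 - 47414))*(-269127) + (-2180 - (-1140)/(6 + 12/7 - 18/7*12*15)) = (123798 - 160063)*(-269127) + (-2180 - (-1140)/(6 + 12/7 - 3240/7)) = -36265*(-269127) + (-2180 - (-1140)/(-3186/7)) = 9759890655 + (-2180 - (-1140)*(-7)/3186) = 9759890655 + (-2180 - 4*665/1062) = 9759890655 + (-2180 - 1330/531) = 9759890655 - 1158910/531 = 5182500778895/531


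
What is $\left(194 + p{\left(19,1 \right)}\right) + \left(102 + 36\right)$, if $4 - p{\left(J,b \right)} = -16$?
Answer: $352$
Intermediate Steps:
$p{\left(J,b \right)} = 20$ ($p{\left(J,b \right)} = 4 - -16 = 4 + 16 = 20$)
$\left(194 + p{\left(19,1 \right)}\right) + \left(102 + 36\right) = \left(194 + 20\right) + \left(102 + 36\right) = 214 + 138 = 352$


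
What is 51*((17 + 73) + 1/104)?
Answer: 477411/104 ≈ 4590.5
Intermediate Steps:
51*((17 + 73) + 1/104) = 51*(90 + 1/104) = 51*(9361/104) = 477411/104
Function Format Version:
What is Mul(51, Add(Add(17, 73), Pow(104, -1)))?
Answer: Rational(477411, 104) ≈ 4590.5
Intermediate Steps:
Mul(51, Add(Add(17, 73), Pow(104, -1))) = Mul(51, Add(90, Rational(1, 104))) = Mul(51, Rational(9361, 104)) = Rational(477411, 104)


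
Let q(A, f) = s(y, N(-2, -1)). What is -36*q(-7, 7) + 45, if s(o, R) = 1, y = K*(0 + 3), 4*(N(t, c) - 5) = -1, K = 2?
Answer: 9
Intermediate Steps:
N(t, c) = 19/4 (N(t, c) = 5 + (1/4)*(-1) = 5 - 1/4 = 19/4)
y = 6 (y = 2*(0 + 3) = 2*3 = 6)
q(A, f) = 1
-36*q(-7, 7) + 45 = -36*1 + 45 = -36 + 45 = 9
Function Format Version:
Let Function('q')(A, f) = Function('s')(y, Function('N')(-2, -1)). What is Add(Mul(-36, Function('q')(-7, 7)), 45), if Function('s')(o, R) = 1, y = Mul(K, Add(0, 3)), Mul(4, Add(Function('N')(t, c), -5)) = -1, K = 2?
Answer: 9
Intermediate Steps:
Function('N')(t, c) = Rational(19, 4) (Function('N')(t, c) = Add(5, Mul(Rational(1, 4), -1)) = Add(5, Rational(-1, 4)) = Rational(19, 4))
y = 6 (y = Mul(2, Add(0, 3)) = Mul(2, 3) = 6)
Function('q')(A, f) = 1
Add(Mul(-36, Function('q')(-7, 7)), 45) = Add(Mul(-36, 1), 45) = Add(-36, 45) = 9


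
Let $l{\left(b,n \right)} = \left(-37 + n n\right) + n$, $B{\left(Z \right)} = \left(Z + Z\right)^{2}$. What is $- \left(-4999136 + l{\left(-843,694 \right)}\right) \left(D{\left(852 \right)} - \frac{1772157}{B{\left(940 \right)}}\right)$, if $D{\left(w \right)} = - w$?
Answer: $- \frac{13609613629058751}{3534400} \approx -3.8506 \cdot 10^{9}$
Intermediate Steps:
$B{\left(Z \right)} = 4 Z^{2}$ ($B{\left(Z \right)} = \left(2 Z\right)^{2} = 4 Z^{2}$)
$l{\left(b,n \right)} = -37 + n + n^{2}$ ($l{\left(b,n \right)} = \left(-37 + n^{2}\right) + n = -37 + n + n^{2}$)
$- \left(-4999136 + l{\left(-843,694 \right)}\right) \left(D{\left(852 \right)} - \frac{1772157}{B{\left(940 \right)}}\right) = - \left(-4999136 + \left(-37 + 694 + 694^{2}\right)\right) \left(\left(-1\right) 852 - \frac{1772157}{4 \cdot 940^{2}}\right) = - \left(-4999136 + \left(-37 + 694 + 481636\right)\right) \left(-852 - \frac{1772157}{4 \cdot 883600}\right) = - \left(-4999136 + 482293\right) \left(-852 - \frac{1772157}{3534400}\right) = - \left(-4516843\right) \left(-852 - \frac{1772157}{3534400}\right) = - \frac{\left(-4516843\right) \left(-3013080957\right)}{3534400} = \left(-1\right) \frac{13609613629058751}{3534400} = - \frac{13609613629058751}{3534400}$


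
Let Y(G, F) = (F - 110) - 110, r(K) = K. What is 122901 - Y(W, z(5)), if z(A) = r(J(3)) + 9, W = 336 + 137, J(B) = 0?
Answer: 123112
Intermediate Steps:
W = 473
z(A) = 9 (z(A) = 0 + 9 = 9)
Y(G, F) = -220 + F (Y(G, F) = (-110 + F) - 110 = -220 + F)
122901 - Y(W, z(5)) = 122901 - (-220 + 9) = 122901 - 1*(-211) = 122901 + 211 = 123112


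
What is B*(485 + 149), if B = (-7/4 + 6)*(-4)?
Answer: -10778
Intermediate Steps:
B = -17 (B = (-7*1/4 + 6)*(-4) = (-7/4 + 6)*(-4) = (17/4)*(-4) = -17)
B*(485 + 149) = -17*(485 + 149) = -17*634 = -10778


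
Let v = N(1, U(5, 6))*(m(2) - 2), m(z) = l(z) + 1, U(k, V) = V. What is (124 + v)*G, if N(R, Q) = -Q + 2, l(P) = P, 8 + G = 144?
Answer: 16320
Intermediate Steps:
G = 136 (G = -8 + 144 = 136)
N(R, Q) = 2 - Q
m(z) = 1 + z (m(z) = z + 1 = 1 + z)
v = -4 (v = (2 - 1*6)*((1 + 2) - 2) = (2 - 6)*(3 - 2) = -4*1 = -4)
(124 + v)*G = (124 - 4)*136 = 120*136 = 16320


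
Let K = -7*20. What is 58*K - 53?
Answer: -8173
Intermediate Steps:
K = -140
58*K - 53 = 58*(-140) - 53 = -8120 - 53 = -8173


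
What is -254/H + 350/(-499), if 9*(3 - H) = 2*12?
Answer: -380588/499 ≈ -762.70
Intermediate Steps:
H = ⅓ (H = 3 - 2*12/9 = 3 - ⅑*24 = 3 - 8/3 = ⅓ ≈ 0.33333)
-254/H + 350/(-499) = -254/⅓ + 350/(-499) = -254*3 + 350*(-1/499) = -762 - 350/499 = -380588/499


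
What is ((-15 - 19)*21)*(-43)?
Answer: 30702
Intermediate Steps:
((-15 - 19)*21)*(-43) = -34*21*(-43) = -714*(-43) = 30702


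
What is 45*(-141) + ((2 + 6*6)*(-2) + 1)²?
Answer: -720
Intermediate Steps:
45*(-141) + ((2 + 6*6)*(-2) + 1)² = -6345 + ((2 + 36)*(-2) + 1)² = -6345 + (38*(-2) + 1)² = -6345 + (-76 + 1)² = -6345 + (-75)² = -6345 + 5625 = -720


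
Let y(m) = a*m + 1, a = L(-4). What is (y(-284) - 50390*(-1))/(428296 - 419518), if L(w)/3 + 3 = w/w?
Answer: 17365/2926 ≈ 5.9347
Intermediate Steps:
L(w) = -6 (L(w) = -9 + 3*(w/w) = -9 + 3*1 = -9 + 3 = -6)
a = -6
y(m) = 1 - 6*m (y(m) = -6*m + 1 = 1 - 6*m)
(y(-284) - 50390*(-1))/(428296 - 419518) = ((1 - 6*(-284)) - 50390*(-1))/(428296 - 419518) = ((1 + 1704) + 50390)/8778 = (1705 + 50390)*(1/8778) = 52095*(1/8778) = 17365/2926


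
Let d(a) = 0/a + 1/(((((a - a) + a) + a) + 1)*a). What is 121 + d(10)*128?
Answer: 12769/105 ≈ 121.61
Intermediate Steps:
d(a) = 1/(a*(1 + 2*a)) (d(a) = 0 + 1/((((0 + a) + a) + 1)*a) = 0 + 1/(((a + a) + 1)*a) = 0 + 1/((2*a + 1)*a) = 0 + 1/((1 + 2*a)*a) = 0 + 1/(a*(1 + 2*a)) = 1/(a*(1 + 2*a)))
121 + d(10)*128 = 121 + (1/(10*(1 + 2*10)))*128 = 121 + (1/(10*(1 + 20)))*128 = 121 + ((1/10)/21)*128 = 121 + ((1/10)*(1/21))*128 = 121 + (1/210)*128 = 121 + 64/105 = 12769/105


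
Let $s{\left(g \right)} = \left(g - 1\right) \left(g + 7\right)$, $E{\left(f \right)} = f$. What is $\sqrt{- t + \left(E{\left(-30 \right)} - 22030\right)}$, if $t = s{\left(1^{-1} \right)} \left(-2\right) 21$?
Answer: $2 i \sqrt{5515} \approx 148.53 i$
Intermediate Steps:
$s{\left(g \right)} = \left(-1 + g\right) \left(7 + g\right)$
$t = 0$ ($t = \left(-7 + \left(1^{-1}\right)^{2} + \frac{6}{1}\right) \left(-2\right) 21 = \left(-7 + 1^{2} + 6 \cdot 1\right) \left(-2\right) 21 = \left(-7 + 1 + 6\right) \left(-2\right) 21 = 0 \left(-2\right) 21 = 0 \cdot 21 = 0$)
$\sqrt{- t + \left(E{\left(-30 \right)} - 22030\right)} = \sqrt{\left(-1\right) 0 - 22060} = \sqrt{0 - 22060} = \sqrt{-22060} = 2 i \sqrt{5515}$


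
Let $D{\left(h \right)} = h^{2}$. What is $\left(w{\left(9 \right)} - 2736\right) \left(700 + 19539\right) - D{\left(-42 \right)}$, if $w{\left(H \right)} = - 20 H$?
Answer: $-59018688$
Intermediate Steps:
$\left(w{\left(9 \right)} - 2736\right) \left(700 + 19539\right) - D{\left(-42 \right)} = \left(\left(-20\right) 9 - 2736\right) \left(700 + 19539\right) - \left(-42\right)^{2} = \left(-180 - 2736\right) 20239 - 1764 = \left(-2916\right) 20239 - 1764 = -59016924 - 1764 = -59018688$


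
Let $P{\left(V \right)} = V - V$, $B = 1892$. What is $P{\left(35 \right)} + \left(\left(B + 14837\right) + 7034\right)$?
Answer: $23763$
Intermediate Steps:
$P{\left(V \right)} = 0$
$P{\left(35 \right)} + \left(\left(B + 14837\right) + 7034\right) = 0 + \left(\left(1892 + 14837\right) + 7034\right) = 0 + \left(16729 + 7034\right) = 0 + 23763 = 23763$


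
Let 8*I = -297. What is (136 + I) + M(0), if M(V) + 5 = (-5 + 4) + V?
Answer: 743/8 ≈ 92.875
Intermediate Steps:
I = -297/8 (I = (⅛)*(-297) = -297/8 ≈ -37.125)
M(V) = -6 + V (M(V) = -5 + ((-5 + 4) + V) = -5 + (-1 + V) = -6 + V)
(136 + I) + M(0) = (136 - 297/8) + (-6 + 0) = 791/8 - 6 = 743/8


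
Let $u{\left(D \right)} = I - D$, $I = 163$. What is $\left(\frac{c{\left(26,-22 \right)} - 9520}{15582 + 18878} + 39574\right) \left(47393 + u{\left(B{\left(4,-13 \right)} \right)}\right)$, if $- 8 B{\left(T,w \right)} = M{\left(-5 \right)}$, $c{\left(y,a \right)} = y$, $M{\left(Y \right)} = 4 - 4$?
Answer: $\frac{16213154681394}{8615} \approx 1.882 \cdot 10^{9}$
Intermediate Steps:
$M{\left(Y \right)} = 0$ ($M{\left(Y \right)} = 4 - 4 = 0$)
$B{\left(T,w \right)} = 0$ ($B{\left(T,w \right)} = \left(- \frac{1}{8}\right) 0 = 0$)
$u{\left(D \right)} = 163 - D$
$\left(\frac{c{\left(26,-22 \right)} - 9520}{15582 + 18878} + 39574\right) \left(47393 + u{\left(B{\left(4,-13 \right)} \right)}\right) = \left(\frac{26 - 9520}{15582 + 18878} + 39574\right) \left(47393 + \left(163 - 0\right)\right) = \left(- \frac{9494}{34460} + 39574\right) \left(47393 + \left(163 + 0\right)\right) = \left(\left(-9494\right) \frac{1}{34460} + 39574\right) \left(47393 + 163\right) = \left(- \frac{4747}{17230} + 39574\right) 47556 = \frac{681855273}{17230} \cdot 47556 = \frac{16213154681394}{8615}$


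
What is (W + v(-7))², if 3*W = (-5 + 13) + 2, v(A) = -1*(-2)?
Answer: 256/9 ≈ 28.444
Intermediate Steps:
v(A) = 2
W = 10/3 (W = ((-5 + 13) + 2)/3 = (8 + 2)/3 = (⅓)*10 = 10/3 ≈ 3.3333)
(W + v(-7))² = (10/3 + 2)² = (16/3)² = 256/9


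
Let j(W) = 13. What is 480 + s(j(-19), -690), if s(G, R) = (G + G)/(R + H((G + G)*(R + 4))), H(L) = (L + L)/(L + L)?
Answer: 25438/53 ≈ 479.96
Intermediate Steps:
H(L) = 1 (H(L) = (2*L)/((2*L)) = (2*L)*(1/(2*L)) = 1)
s(G, R) = 2*G/(1 + R) (s(G, R) = (G + G)/(R + 1) = (2*G)/(1 + R) = 2*G/(1 + R))
480 + s(j(-19), -690) = 480 + 2*13/(1 - 690) = 480 + 2*13/(-689) = 480 + 2*13*(-1/689) = 480 - 2/53 = 25438/53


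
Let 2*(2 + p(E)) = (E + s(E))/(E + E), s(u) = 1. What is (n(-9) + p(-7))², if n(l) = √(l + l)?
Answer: (25 - 42*I*√2)²/196 ≈ -14.811 - 15.152*I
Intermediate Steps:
n(l) = √2*√l (n(l) = √(2*l) = √2*√l)
p(E) = -2 + (1 + E)/(4*E) (p(E) = -2 + ((E + 1)/(E + E))/2 = -2 + ((1 + E)/((2*E)))/2 = -2 + ((1 + E)*(1/(2*E)))/2 = -2 + ((1 + E)/(2*E))/2 = -2 + (1 + E)/(4*E))
(n(-9) + p(-7))² = (√2*√(-9) + (¼)*(1 - 7*(-7))/(-7))² = (√2*(3*I) + (¼)*(-⅐)*(1 + 49))² = (3*I*√2 + (¼)*(-⅐)*50)² = (3*I*√2 - 25/14)² = (-25/14 + 3*I*√2)²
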